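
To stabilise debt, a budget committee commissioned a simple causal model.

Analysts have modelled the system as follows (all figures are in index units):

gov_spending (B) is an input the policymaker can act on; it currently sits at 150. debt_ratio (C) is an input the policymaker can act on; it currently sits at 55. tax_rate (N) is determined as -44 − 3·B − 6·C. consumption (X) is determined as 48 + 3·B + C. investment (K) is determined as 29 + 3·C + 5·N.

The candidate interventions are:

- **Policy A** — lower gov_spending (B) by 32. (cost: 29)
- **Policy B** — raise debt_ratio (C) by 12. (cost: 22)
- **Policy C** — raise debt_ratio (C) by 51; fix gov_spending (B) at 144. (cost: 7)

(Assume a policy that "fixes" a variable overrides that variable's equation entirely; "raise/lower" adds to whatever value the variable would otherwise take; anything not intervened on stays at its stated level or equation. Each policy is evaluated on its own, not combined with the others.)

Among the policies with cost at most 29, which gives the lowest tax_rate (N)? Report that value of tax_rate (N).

Policy A (B − 32):
  B = 150 − 32 = 118
  C = 55
  N = -44 − 3·118 − 6·55 = -728
Policy B (C + 12):
  B = 150
  C = 55 + 12 = 67
  N = -44 − 3·150 − 6·67 = -896
Policy C (C + 51, B := 144):
  B = 144
  C = 55 + 51 = 106
  N = -44 − 3·144 − 6·106 = -1112
Comparing — Policy A: N=-728, Policy B: N=-896, Policy C: N=-1112. Lowest is -1112 (Policy C).

-1112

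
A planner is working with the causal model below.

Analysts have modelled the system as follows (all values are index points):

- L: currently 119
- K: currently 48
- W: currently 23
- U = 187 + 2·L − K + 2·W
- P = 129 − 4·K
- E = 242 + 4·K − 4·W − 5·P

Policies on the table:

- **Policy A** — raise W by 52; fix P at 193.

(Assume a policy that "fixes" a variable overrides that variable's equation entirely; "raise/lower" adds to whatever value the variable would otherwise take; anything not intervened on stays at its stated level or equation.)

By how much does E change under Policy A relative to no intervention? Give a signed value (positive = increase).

-1488

Baseline:
  K = 48
  W = 23
  P = 129 − 4·48 = -63
  E = 242 + 4·48 − 4·23 − 5·(-63) = 657
Policy A (W + 52, P := 193):
  K = 48
  W = 23 + 52 = 75
  P = 193
  E = 242 + 4·48 − 4·75 − 5·193 = -831
Change in E: -831 − 657 = -1488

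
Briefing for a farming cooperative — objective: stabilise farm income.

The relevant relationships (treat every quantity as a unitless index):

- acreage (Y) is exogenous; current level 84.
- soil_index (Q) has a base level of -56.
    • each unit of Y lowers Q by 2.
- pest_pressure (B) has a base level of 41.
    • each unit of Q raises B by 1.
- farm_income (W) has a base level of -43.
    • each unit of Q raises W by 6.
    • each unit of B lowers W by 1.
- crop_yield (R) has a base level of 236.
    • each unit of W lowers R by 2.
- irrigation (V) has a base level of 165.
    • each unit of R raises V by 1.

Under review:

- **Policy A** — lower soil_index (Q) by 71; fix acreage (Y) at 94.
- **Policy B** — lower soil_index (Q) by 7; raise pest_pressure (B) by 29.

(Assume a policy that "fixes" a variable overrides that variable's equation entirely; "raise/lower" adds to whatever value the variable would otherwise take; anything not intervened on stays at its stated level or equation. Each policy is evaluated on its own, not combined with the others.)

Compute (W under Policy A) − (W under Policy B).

Policy A (Q − 71, Y := 94):
  Y = 94
  Q = -56 − 2·94 (−71 from intervention) = -315
  B = 41 + (-315) = -274
  W = -43 + 6·(-315) − (-274) = -1659
Policy B (Q − 7, B + 29):
  Y = 84
  Q = -56 − 2·84 (−7 from intervention) = -231
  B = 41 + (-231) (+29 from intervention) = -161
  W = -43 + 6·(-231) − (-161) = -1268
W: -1659 − (-1268) = -391

-391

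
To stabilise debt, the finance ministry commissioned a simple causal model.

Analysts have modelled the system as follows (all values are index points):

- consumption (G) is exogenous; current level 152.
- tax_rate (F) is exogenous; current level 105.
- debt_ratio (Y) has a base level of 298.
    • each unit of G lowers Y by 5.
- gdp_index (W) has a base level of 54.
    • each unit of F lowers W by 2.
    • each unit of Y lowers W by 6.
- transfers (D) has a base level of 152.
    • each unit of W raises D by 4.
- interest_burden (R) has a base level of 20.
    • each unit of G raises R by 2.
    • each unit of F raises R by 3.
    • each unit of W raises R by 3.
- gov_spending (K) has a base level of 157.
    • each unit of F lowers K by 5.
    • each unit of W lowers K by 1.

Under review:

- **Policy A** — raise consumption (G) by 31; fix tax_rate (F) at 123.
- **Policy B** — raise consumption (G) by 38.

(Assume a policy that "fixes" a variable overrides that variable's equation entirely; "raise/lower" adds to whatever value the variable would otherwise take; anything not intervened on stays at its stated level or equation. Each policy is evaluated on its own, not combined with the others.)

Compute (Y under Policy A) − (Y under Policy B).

35

Policy A (G + 31, F := 123):
  G = 152 + 31 = 183
  Y = 298 − 5·183 = -617
Policy B (G + 38):
  G = 152 + 38 = 190
  Y = 298 − 5·190 = -652
Y: -617 − (-652) = 35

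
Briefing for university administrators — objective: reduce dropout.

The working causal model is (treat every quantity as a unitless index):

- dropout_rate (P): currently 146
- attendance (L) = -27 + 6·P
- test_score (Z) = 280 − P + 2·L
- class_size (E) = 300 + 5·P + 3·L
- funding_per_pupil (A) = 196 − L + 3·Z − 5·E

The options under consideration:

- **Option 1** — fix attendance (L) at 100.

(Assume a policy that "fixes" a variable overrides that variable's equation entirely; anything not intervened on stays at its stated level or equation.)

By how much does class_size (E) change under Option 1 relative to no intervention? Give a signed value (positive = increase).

Baseline:
  P = 146
  L = -27 + 6·146 = 849
  E = 300 + 5·146 + 3·849 = 3577
Option 1 (L := 100):
  P = 146
  L = 100
  E = 300 + 5·146 + 3·100 = 1330
Change in E: 1330 − 3577 = -2247

-2247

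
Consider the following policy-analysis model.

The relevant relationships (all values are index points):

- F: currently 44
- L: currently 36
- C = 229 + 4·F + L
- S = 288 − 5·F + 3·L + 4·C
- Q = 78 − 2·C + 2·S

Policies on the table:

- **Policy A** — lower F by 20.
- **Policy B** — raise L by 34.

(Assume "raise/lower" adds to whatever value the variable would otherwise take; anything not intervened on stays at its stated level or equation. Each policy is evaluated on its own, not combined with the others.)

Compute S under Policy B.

2178

Policy B (L + 34):
  F = 44
  L = 36 + 34 = 70
  C = 229 + 4·44 + 70 = 475
  S = 288 − 5·44 + 3·70 + 4·475 = 2178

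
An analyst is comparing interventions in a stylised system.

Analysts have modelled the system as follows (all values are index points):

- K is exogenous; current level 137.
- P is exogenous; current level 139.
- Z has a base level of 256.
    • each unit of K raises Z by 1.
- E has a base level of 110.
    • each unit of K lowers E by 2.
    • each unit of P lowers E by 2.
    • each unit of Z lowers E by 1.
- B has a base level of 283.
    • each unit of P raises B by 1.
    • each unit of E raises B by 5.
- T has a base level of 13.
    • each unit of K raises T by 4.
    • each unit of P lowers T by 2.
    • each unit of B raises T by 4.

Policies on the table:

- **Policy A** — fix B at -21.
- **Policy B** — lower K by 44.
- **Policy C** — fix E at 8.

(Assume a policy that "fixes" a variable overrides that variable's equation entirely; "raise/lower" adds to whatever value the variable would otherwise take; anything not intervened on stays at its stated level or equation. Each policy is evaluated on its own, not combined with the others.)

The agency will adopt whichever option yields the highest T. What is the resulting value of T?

Policy A (B := -21):
  K = 137
  P = 139
  Z = 256 + 137 = 393
  E = 110 − 2·137 − 2·139 − 393 = -835
  B = -21
  T = 13 + 4·137 − 2·139 + 4·(-21) = 199
Policy B (K − 44):
  K = 137 − 44 = 93
  P = 139
  Z = 256 + 93 = 349
  E = 110 − 2·93 − 2·139 − 349 = -703
  B = 283 + 139 + 5·(-703) = -3093
  T = 13 + 4·93 − 2·139 + 4·(-3093) = -12265
Policy C (E := 8):
  K = 137
  P = 139
  Z = 256 + 137 = 393
  E = 8
  B = 283 + 139 + 5·8 = 462
  T = 13 + 4·137 − 2·139 + 4·462 = 2131
Comparing — Policy A: T=199, Policy B: T=-12265, Policy C: T=2131. Highest is 2131 (Policy C).

2131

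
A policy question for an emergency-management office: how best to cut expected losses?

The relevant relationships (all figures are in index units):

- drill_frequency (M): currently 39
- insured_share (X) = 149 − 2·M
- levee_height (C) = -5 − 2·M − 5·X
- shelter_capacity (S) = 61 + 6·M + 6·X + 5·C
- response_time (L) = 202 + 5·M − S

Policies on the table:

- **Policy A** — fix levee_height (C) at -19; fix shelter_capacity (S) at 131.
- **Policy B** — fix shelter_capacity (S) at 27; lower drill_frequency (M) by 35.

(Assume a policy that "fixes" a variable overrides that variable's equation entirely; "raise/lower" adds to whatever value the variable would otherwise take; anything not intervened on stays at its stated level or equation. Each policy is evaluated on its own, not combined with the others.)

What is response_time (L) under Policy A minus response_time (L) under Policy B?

71

Policy A (C := -19, S := 131):
  M = 39
  X = 149 − 2·39 = 71
  C = -19
  S = 131
  L = 202 + 5·39 − 131 = 266
Policy B (S := 27, M − 35):
  M = 39 − 35 = 4
  X = 149 − 2·4 = 141
  C = -5 − 2·4 − 5·141 = -718
  S = 27
  L = 202 + 5·4 − 27 = 195
L: 266 − 195 = 71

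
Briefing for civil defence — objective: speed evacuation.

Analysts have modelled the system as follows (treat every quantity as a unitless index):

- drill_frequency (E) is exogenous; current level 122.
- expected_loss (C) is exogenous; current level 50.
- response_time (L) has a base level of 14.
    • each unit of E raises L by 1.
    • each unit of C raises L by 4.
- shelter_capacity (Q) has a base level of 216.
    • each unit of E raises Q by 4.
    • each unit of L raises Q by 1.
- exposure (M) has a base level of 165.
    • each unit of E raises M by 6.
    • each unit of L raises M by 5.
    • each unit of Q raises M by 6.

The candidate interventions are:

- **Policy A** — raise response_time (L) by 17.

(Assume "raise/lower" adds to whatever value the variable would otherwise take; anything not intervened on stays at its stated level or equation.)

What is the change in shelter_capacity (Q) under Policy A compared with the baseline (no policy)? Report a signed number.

17

Baseline:
  E = 122
  C = 50
  L = 14 + 122 + 4·50 = 336
  Q = 216 + 4·122 + 336 = 1040
Policy A (L + 17):
  E = 122
  C = 50
  L = 14 + 122 + 4·50 (+17 from intervention) = 353
  Q = 216 + 4·122 + 353 = 1057
Change in Q: 1057 − 1040 = 17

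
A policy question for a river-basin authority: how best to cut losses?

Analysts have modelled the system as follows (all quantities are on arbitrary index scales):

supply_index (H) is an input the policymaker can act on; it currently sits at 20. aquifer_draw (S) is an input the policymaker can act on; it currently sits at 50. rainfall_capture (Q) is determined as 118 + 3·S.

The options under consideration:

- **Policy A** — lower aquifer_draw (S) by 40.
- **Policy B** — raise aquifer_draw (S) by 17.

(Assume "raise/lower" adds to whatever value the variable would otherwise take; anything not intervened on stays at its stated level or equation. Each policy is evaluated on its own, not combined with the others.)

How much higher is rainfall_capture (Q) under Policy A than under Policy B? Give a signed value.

Policy A (S − 40):
  S = 50 − 40 = 10
  Q = 118 + 3·10 = 148
Policy B (S + 17):
  S = 50 + 17 = 67
  Q = 118 + 3·67 = 319
Q: 148 − 319 = -171

-171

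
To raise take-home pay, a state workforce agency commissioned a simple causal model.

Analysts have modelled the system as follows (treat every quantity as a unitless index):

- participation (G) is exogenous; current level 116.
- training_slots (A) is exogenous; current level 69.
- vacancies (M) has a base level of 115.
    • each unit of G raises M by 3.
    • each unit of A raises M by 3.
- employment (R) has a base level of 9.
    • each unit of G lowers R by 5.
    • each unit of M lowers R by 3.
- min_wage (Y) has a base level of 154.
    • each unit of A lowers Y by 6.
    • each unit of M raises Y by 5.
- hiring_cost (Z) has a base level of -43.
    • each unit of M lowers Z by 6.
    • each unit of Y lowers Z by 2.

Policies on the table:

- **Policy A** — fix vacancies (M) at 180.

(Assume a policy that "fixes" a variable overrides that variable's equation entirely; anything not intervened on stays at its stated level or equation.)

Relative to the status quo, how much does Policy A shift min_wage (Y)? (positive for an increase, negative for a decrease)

-2450

Baseline:
  G = 116
  A = 69
  M = 115 + 3·116 + 3·69 = 670
  Y = 154 − 6·69 + 5·670 = 3090
Policy A (M := 180):
  G = 116
  A = 69
  M = 180
  Y = 154 − 6·69 + 5·180 = 640
Change in Y: 640 − 3090 = -2450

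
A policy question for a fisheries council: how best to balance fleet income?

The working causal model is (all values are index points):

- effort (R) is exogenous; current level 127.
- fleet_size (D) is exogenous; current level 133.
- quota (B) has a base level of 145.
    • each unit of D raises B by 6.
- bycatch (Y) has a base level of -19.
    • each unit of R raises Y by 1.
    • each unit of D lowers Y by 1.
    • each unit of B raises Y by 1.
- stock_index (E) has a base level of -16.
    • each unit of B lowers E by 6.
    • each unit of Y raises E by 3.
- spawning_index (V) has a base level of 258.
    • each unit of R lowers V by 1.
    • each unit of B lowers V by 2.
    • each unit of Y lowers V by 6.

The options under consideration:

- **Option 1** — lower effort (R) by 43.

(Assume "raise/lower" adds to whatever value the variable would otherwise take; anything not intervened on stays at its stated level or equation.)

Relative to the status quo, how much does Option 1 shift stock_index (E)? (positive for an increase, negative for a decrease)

Baseline:
  R = 127
  D = 133
  B = 145 + 6·133 = 943
  Y = -19 + 127 − 133 + 943 = 918
  E = -16 − 6·943 + 3·918 = -2920
Option 1 (R − 43):
  R = 127 − 43 = 84
  D = 133
  B = 145 + 6·133 = 943
  Y = -19 + 84 − 133 + 943 = 875
  E = -16 − 6·943 + 3·875 = -3049
Change in E: -3049 − (-2920) = -129

-129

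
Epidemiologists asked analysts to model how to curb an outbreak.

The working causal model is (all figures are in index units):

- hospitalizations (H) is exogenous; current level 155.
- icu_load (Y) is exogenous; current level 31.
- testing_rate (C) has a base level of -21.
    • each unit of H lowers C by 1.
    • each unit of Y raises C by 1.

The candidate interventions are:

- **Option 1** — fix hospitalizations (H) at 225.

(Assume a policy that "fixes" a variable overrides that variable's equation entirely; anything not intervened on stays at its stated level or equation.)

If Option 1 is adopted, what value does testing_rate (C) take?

-215

Option 1 (H := 225):
  H = 225
  Y = 31
  C = -21 − 225 + 31 = -215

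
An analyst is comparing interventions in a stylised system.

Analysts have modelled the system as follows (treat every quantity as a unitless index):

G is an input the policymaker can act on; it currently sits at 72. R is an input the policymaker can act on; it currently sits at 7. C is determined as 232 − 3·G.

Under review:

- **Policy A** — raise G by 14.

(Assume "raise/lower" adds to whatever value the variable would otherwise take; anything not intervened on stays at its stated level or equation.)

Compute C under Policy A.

Policy A (G + 14):
  G = 72 + 14 = 86
  C = 232 − 3·86 = -26

-26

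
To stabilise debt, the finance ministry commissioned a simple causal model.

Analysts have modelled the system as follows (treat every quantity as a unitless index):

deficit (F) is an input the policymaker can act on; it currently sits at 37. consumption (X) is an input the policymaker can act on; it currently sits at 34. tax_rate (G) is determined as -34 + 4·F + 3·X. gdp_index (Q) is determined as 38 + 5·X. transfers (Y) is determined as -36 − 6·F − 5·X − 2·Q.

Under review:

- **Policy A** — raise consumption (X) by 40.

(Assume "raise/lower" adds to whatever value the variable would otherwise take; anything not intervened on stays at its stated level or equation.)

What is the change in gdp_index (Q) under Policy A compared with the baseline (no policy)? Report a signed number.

Baseline:
  X = 34
  Q = 38 + 5·34 = 208
Policy A (X + 40):
  X = 34 + 40 = 74
  Q = 38 + 5·74 = 408
Change in Q: 408 − 208 = 200

200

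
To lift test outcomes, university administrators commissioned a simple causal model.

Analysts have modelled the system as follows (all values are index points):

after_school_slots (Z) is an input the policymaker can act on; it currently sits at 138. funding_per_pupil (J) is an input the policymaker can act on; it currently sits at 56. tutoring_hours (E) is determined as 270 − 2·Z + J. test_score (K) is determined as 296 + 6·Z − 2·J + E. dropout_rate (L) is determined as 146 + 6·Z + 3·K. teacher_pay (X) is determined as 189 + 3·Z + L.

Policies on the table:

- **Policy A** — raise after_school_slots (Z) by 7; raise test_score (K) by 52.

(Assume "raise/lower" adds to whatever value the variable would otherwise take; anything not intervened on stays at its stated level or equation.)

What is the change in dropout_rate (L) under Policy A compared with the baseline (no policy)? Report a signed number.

282

Baseline:
  Z = 138
  J = 56
  E = 270 − 2·138 + 56 = 50
  K = 296 + 6·138 − 2·56 + 50 = 1062
  L = 146 + 6·138 + 3·1062 = 4160
Policy A (Z + 7, K + 52):
  Z = 138 + 7 = 145
  J = 56
  E = 270 − 2·145 + 56 = 36
  K = 296 + 6·145 − 2·56 + 36 (+52 from intervention) = 1142
  L = 146 + 6·145 + 3·1142 = 4442
Change in L: 4442 − 4160 = 282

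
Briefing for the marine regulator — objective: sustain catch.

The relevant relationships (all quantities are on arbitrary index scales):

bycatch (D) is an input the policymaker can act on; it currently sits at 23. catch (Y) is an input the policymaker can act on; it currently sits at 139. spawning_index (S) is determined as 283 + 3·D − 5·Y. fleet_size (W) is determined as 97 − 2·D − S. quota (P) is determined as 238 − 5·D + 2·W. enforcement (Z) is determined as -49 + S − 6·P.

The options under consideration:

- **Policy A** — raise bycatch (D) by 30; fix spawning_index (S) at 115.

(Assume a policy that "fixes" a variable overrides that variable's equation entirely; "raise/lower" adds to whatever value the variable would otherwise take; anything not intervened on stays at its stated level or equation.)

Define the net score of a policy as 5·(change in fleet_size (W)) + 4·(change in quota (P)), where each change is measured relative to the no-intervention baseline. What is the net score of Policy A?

Baseline:
  D = 23
  Y = 139
  S = 283 + 3·23 − 5·139 = -343
  W = 97 − 2·23 − (-343) = 394
  P = 238 − 5·23 + 2·394 = 911
Policy A (D + 30, S := 115):
  D = 23 + 30 = 53
  Y = 139
  S = 115
  W = 97 − 2·53 − 115 = -124
  P = 238 − 5·53 + 2·(-124) = -275
ΔW = -124 − 394 = -518; ΔP = -275 − 911 = -1186
Score = 5·(-518) + 4·(-1186) = -7334

-7334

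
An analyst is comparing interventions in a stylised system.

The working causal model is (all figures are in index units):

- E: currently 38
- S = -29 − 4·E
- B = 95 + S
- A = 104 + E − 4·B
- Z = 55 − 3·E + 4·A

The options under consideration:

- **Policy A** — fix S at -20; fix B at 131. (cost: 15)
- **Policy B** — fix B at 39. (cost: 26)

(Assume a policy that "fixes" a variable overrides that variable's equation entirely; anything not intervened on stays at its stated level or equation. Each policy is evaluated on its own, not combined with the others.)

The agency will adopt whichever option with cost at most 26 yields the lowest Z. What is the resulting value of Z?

-1587

Policy A (S := -20, B := 131):
  E = 38
  S = -20
  B = 131
  A = 104 + 38 − 4·131 = -382
  Z = 55 − 3·38 + 4·(-382) = -1587
Policy B (B := 39):
  E = 38
  S = -29 − 4·38 = -181
  B = 39
  A = 104 + 38 − 4·39 = -14
  Z = 55 − 3·38 + 4·(-14) = -115
Comparing — Policy A: Z=-1587, Policy B: Z=-115. Lowest is -1587 (Policy A).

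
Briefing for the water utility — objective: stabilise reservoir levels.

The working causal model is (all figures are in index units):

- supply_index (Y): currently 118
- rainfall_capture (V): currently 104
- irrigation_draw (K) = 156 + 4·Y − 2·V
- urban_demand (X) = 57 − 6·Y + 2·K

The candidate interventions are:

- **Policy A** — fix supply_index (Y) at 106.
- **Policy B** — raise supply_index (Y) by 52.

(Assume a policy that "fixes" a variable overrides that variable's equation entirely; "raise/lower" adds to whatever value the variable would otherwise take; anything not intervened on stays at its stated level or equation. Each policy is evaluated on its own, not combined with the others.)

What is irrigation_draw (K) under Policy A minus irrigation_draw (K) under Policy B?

Policy A (Y := 106):
  Y = 106
  V = 104
  K = 156 + 4·106 − 2·104 = 372
Policy B (Y + 52):
  Y = 118 + 52 = 170
  V = 104
  K = 156 + 4·170 − 2·104 = 628
K: 372 − 628 = -256

-256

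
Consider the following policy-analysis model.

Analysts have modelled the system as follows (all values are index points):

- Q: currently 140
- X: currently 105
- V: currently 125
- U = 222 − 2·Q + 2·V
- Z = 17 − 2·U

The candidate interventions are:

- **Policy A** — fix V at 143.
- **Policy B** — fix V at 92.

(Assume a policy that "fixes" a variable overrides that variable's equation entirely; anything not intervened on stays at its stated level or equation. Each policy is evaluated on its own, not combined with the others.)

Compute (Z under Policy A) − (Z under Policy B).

-204

Policy A (V := 143):
  Q = 140
  V = 143
  U = 222 − 2·140 + 2·143 = 228
  Z = 17 − 2·228 = -439
Policy B (V := 92):
  Q = 140
  V = 92
  U = 222 − 2·140 + 2·92 = 126
  Z = 17 − 2·126 = -235
Z: -439 − (-235) = -204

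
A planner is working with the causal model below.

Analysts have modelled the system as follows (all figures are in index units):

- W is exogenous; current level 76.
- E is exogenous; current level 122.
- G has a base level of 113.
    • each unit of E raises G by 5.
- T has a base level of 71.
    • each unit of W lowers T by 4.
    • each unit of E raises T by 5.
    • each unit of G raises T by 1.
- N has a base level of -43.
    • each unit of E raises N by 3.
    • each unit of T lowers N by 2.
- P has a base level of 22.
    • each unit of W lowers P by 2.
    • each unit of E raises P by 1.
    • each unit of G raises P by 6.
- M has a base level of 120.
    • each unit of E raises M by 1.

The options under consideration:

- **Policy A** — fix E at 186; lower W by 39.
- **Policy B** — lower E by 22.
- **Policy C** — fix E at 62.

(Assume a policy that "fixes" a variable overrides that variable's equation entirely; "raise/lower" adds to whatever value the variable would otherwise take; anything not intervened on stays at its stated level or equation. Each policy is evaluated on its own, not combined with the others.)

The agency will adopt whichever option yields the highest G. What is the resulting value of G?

1043

Policy A (E := 186, W − 39):
  E = 186
  G = 113 + 5·186 = 1043
Policy B (E − 22):
  E = 122 − 22 = 100
  G = 113 + 5·100 = 613
Policy C (E := 62):
  E = 62
  G = 113 + 5·62 = 423
Comparing — Policy A: G=1043, Policy B: G=613, Policy C: G=423. Highest is 1043 (Policy A).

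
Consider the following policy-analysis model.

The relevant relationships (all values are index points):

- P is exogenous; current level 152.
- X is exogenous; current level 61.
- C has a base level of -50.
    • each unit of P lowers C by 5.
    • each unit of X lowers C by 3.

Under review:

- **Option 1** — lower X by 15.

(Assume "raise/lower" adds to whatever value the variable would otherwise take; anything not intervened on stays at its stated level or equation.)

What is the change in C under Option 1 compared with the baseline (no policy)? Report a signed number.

45

Baseline:
  P = 152
  X = 61
  C = -50 − 5·152 − 3·61 = -993
Option 1 (X − 15):
  P = 152
  X = 61 − 15 = 46
  C = -50 − 5·152 − 3·46 = -948
Change in C: -948 − (-993) = 45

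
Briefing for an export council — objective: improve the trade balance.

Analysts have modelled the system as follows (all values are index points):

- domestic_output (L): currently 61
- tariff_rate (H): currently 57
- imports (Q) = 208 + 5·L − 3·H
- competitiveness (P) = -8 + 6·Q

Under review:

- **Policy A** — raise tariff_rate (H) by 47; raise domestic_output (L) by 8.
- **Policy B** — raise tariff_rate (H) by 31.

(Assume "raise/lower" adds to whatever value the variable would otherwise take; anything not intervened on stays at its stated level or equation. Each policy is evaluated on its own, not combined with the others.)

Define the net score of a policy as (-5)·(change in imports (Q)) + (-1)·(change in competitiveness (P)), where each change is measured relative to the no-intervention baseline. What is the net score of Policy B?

Baseline:
  L = 61
  H = 57
  Q = 208 + 5·61 − 3·57 = 342
  P = -8 + 6·342 = 2044
Policy B (H + 31):
  L = 61
  H = 57 + 31 = 88
  Q = 208 + 5·61 − 3·88 = 249
  P = -8 + 6·249 = 1486
ΔQ = 249 − 342 = -93; ΔP = 1486 − 2044 = -558
Score = (-5)·(-93) + (-1)·(-558) = 1023

1023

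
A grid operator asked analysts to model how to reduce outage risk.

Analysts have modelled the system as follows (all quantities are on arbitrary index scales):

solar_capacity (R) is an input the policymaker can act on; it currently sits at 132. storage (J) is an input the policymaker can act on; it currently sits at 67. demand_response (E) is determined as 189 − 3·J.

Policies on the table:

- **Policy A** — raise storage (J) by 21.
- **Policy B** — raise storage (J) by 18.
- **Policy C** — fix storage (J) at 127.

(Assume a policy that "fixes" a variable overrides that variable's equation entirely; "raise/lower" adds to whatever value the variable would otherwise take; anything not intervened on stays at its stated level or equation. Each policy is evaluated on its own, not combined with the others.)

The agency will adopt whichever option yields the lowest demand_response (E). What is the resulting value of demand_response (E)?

-192

Policy A (J + 21):
  J = 67 + 21 = 88
  E = 189 − 3·88 = -75
Policy B (J + 18):
  J = 67 + 18 = 85
  E = 189 − 3·85 = -66
Policy C (J := 127):
  J = 127
  E = 189 − 3·127 = -192
Comparing — Policy A: E=-75, Policy B: E=-66, Policy C: E=-192. Lowest is -192 (Policy C).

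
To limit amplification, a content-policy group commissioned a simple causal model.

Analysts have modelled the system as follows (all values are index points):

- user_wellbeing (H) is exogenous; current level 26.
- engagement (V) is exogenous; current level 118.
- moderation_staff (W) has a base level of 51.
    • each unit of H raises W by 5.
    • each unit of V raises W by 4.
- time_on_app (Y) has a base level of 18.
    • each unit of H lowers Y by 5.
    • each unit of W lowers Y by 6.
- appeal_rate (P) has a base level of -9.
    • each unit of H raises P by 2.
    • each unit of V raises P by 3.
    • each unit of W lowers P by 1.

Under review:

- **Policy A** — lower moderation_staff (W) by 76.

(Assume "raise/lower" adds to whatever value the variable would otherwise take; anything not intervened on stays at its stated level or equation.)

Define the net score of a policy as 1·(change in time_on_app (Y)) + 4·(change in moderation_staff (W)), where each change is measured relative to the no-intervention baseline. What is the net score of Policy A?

Baseline:
  H = 26
  V = 118
  W = 51 + 5·26 + 4·118 = 653
  Y = 18 − 5·26 − 6·653 = -4030
Policy A (W − 76):
  H = 26
  V = 118
  W = 51 + 5·26 + 4·118 (−76 from intervention) = 577
  Y = 18 − 5·26 − 6·577 = -3574
ΔY = -3574 − (-4030) = 456; ΔW = 577 − 653 = -76
Score = 1·456 + 4·(-76) = 152

152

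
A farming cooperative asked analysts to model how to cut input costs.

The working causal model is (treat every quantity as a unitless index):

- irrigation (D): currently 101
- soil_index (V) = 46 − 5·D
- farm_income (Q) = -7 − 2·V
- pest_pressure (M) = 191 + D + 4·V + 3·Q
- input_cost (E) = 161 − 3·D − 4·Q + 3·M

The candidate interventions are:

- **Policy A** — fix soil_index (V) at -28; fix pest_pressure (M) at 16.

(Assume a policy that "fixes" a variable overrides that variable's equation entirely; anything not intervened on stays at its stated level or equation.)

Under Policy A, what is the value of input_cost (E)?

Policy A (V := -28, M := 16):
  D = 101
  V = -28
  Q = -7 − 2·(-28) = 49
  M = 16
  E = 161 − 3·101 − 4·49 + 3·16 = -290

-290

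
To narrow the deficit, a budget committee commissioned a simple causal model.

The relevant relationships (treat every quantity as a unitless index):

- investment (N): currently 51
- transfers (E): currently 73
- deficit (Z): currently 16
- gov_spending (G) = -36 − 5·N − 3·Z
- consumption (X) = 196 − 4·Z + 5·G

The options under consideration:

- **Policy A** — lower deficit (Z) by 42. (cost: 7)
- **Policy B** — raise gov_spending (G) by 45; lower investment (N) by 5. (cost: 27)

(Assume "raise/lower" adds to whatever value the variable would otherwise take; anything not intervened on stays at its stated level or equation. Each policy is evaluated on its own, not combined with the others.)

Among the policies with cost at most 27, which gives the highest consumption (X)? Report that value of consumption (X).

-765

Policy A (Z − 42):
  N = 51
  Z = 16 − 42 = -26
  G = -36 − 5·51 − 3·(-26) = -213
  X = 196 − 4·(-26) + 5·(-213) = -765
Policy B (G + 45, N − 5):
  N = 51 − 5 = 46
  Z = 16
  G = -36 − 5·46 − 3·16 (+45 from intervention) = -269
  X = 196 − 4·16 + 5·(-269) = -1213
Comparing — Policy A: X=-765, Policy B: X=-1213. Highest is -765 (Policy A).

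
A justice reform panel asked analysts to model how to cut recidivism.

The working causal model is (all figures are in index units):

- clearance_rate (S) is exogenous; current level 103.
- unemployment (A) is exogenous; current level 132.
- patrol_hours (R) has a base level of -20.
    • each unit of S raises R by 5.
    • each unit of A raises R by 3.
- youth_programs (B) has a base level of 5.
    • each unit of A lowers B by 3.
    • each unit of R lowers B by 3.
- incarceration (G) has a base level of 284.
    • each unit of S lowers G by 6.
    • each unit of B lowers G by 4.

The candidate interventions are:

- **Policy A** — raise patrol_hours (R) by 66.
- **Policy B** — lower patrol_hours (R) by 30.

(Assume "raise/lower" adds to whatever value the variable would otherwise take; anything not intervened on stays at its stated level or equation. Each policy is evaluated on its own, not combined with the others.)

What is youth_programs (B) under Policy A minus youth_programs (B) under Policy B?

Policy A (R + 66):
  S = 103
  A = 132
  R = -20 + 5·103 + 3·132 (+66 from intervention) = 957
  B = 5 − 3·132 − 3·957 = -3262
Policy B (R − 30):
  S = 103
  A = 132
  R = -20 + 5·103 + 3·132 (−30 from intervention) = 861
  B = 5 − 3·132 − 3·861 = -2974
B: -3262 − (-2974) = -288

-288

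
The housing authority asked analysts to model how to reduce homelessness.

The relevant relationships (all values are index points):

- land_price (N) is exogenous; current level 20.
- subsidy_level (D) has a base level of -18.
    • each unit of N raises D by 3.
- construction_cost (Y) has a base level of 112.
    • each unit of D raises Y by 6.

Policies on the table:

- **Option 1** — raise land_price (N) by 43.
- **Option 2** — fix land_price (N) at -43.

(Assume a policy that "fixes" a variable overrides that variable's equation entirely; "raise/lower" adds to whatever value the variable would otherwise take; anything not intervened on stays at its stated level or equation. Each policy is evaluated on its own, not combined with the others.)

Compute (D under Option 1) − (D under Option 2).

318

Option 1 (N + 43):
  N = 20 + 43 = 63
  D = -18 + 3·63 = 171
Option 2 (N := -43):
  N = -43
  D = -18 + 3·(-43) = -147
D: 171 − (-147) = 318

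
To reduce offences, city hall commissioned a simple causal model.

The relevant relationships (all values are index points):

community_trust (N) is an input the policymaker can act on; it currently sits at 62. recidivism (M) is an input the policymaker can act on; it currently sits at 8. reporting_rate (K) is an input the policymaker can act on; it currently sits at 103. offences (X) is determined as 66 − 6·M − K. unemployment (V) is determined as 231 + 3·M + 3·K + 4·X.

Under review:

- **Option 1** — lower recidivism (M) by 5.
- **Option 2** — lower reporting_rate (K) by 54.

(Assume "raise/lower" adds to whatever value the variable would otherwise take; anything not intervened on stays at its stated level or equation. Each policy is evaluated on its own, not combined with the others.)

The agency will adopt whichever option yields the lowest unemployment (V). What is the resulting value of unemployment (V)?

Option 1 (M − 5):
  M = 8 − 5 = 3
  K = 103
  X = 66 − 6·3 − 103 = -55
  V = 231 + 3·3 + 3·103 + 4·(-55) = 329
Option 2 (K − 54):
  M = 8
  K = 103 − 54 = 49
  X = 66 − 6·8 − 49 = -31
  V = 231 + 3·8 + 3·49 + 4·(-31) = 278
Comparing — Option 1: V=329, Option 2: V=278. Lowest is 278 (Option 2).

278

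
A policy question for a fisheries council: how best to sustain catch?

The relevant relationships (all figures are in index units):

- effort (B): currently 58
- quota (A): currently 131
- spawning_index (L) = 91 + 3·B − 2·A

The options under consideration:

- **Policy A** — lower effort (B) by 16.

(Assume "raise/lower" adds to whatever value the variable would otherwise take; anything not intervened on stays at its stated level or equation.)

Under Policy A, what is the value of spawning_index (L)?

-45

Policy A (B − 16):
  B = 58 − 16 = 42
  A = 131
  L = 91 + 3·42 − 2·131 = -45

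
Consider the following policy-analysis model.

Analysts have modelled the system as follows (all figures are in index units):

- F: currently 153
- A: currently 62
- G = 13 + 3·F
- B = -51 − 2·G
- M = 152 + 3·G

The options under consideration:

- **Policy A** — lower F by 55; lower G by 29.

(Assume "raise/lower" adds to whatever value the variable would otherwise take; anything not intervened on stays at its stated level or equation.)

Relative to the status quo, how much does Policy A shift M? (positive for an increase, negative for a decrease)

-582

Baseline:
  F = 153
  G = 13 + 3·153 = 472
  M = 152 + 3·472 = 1568
Policy A (F − 55, G − 29):
  F = 153 − 55 = 98
  G = 13 + 3·98 (−29 from intervention) = 278
  M = 152 + 3·278 = 986
Change in M: 986 − 1568 = -582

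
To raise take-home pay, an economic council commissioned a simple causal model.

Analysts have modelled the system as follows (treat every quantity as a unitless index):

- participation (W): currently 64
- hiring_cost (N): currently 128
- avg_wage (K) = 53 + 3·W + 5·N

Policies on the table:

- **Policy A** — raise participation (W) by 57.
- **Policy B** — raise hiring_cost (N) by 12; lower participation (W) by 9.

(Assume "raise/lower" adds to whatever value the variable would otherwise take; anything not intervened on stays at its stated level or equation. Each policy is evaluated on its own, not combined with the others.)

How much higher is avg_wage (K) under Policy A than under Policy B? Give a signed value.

138

Policy A (W + 57):
  W = 64 + 57 = 121
  N = 128
  K = 53 + 3·121 + 5·128 = 1056
Policy B (N + 12, W − 9):
  W = 64 − 9 = 55
  N = 128 + 12 = 140
  K = 53 + 3·55 + 5·140 = 918
K: 1056 − 918 = 138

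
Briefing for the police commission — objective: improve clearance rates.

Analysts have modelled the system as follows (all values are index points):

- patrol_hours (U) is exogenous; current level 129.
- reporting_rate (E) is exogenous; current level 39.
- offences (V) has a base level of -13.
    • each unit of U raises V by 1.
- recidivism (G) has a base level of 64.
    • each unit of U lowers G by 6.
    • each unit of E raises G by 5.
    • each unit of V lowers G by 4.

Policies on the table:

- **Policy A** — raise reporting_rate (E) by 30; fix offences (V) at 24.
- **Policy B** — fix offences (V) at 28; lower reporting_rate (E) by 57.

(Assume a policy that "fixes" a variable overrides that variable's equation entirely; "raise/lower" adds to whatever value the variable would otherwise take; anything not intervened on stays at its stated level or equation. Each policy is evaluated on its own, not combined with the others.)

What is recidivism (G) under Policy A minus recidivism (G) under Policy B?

Policy A (E + 30, V := 24):
  U = 129
  E = 39 + 30 = 69
  V = 24
  G = 64 − 6·129 + 5·69 − 4·24 = -461
Policy B (V := 28, E − 57):
  U = 129
  E = 39 − 57 = -18
  V = 28
  G = 64 − 6·129 + 5·(-18) − 4·28 = -912
G: -461 − (-912) = 451

451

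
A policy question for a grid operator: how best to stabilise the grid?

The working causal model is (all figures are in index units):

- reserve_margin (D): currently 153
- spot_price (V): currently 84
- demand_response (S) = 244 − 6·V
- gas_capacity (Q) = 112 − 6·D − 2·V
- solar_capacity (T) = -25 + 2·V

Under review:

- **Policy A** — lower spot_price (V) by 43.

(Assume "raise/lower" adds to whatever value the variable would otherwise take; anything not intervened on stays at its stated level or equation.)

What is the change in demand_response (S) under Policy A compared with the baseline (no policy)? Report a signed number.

258

Baseline:
  V = 84
  S = 244 − 6·84 = -260
Policy A (V − 43):
  V = 84 − 43 = 41
  S = 244 − 6·41 = -2
Change in S: -2 − (-260) = 258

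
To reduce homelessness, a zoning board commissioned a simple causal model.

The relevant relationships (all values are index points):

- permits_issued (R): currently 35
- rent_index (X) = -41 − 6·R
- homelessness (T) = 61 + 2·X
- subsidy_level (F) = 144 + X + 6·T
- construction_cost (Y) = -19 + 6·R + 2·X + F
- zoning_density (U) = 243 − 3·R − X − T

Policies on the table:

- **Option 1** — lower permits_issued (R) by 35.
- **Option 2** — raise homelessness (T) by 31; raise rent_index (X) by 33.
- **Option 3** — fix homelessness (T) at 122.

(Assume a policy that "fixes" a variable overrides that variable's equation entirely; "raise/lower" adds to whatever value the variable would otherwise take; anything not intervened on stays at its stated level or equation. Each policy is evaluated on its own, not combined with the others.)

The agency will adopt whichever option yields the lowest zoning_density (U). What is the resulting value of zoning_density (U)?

Option 1 (R − 35):
  R = 35 − 35 = 0
  X = -41 − 6·0 = -41
  T = 61 + 2·(-41) = -21
  U = 243 − 3·0 − (-41) − (-21) = 305
Option 2 (T + 31, X + 33):
  R = 35
  X = -41 − 6·35 (+33 from intervention) = -218
  T = 61 + 2·(-218) (+31 from intervention) = -344
  U = 243 − 3·35 − (-218) − (-344) = 700
Option 3 (T := 122):
  R = 35
  X = -41 − 6·35 = -251
  T = 122
  U = 243 − 3·35 − (-251) − 122 = 267
Comparing — Option 1: U=305, Option 2: U=700, Option 3: U=267. Lowest is 267 (Option 3).

267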